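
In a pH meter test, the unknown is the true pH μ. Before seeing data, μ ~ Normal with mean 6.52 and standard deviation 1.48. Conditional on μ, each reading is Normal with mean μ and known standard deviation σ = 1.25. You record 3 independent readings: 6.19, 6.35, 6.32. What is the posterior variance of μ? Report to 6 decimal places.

0.420780

For Normal data with known variance σ², a Normal(μ₀, σ₀²) prior on μ is conjugate. Posterior precision = 1/σ₀² + n/σ²; posterior mean is the precision-weighted average of μ₀ and x̄.
σ₀² = 1.48² = 2.1904, σ² = 1.25² = 1.5625; σ² + n·σ₀² = 1.5625 + 3·2.1904 = 8.1337.
Posterior precision = 1/σ₀² + n/σ² = 1/2.1904 + 3/1.5625 = (σ² + n·σ₀²)/(σ₀²σ²) = 8.1337/(2.1904·1.5625); posterior variance σₙ² = σ₀²σ²/(σ² + n·σ₀²) = 2.1904·1.5625/8.1337 = 0.420780.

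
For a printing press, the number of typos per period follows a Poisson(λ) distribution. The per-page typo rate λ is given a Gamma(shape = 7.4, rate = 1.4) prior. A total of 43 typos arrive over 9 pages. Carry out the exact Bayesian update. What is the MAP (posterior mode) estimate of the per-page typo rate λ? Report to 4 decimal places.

4.7500

With a Gamma(shape α, rate β) prior, the Poisson likelihood is conjugate: the posterior is Gamma(α + ΣXᵢ, β + n).
Posterior: Gamma(α+S, β+n) = Gamma(7.4+43, 1.4+9) = Gamma(50.4, 10.4).
Mode of Gamma(α,β) for α≥1 is (α−1)/β = 49.4/10.4 = 4.7500.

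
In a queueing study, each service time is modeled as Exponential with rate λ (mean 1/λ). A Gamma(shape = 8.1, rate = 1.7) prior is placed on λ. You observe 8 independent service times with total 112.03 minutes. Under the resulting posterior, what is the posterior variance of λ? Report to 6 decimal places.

With a Gamma(shape α, rate β) prior on the exponential rate λ, the posterior after n observations with total T = Σxᵢ is Gamma(α+n, β+T).
Posterior: Gamma(8.1+8, 1.7+112.03) = Gamma(16.1, 113.73).
Var = α/β² = 0.001245.

0.001245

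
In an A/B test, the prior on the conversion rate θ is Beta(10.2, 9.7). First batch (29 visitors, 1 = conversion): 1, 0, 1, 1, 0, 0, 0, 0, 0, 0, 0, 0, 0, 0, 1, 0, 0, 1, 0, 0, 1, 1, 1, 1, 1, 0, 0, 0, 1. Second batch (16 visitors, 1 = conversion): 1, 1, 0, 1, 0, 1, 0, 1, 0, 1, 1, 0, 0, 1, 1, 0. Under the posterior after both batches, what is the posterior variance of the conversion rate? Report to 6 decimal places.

The Beta prior is conjugate to a Binomial/Bernoulli likelihood; the update adds successes to α and failures to β.
After batch 1: Beta(10.2+11, 9.7+18) = Beta(21.2, 27.7).
After batch 2: Beta(21.2+9, 27.7+7) = Beta(30.2, 34.7).
Var = αβ/((α+β)²(α+β+1)) = 30.2·34.7/(64.9²·65.9) = 0.003775.

0.003775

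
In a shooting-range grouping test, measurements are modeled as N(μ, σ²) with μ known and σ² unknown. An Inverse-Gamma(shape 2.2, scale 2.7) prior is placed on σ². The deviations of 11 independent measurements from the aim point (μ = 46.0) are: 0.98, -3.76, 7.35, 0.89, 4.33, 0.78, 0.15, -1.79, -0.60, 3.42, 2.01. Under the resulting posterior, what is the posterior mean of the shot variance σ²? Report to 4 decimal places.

8.5069

With known mean μ and an Inverse-Gamma(α, β) prior on σ², the Normal likelihood is conjugate: posterior is Inv-Gamma(α + n/2, β + Σ(xᵢ−μ)²/2).
Σ(xᵢ−μ)² = (0.98)² + (-3.76)² + (7.35)² + (0.89)² + (4.33)² + (0.78)² + (0.15)² + (-1.79)² + (-0.60)² + (3.42)² + (2.01)² = 108.5930.
Posterior: Inv-Gamma(2.2 + 11/2, 2.7 + 108.5930/2) = Inv-Gamma(7.70, 56.99650).
E[σ²|data] = β/(α−1) = 56.99650/6.70 = 8.5069.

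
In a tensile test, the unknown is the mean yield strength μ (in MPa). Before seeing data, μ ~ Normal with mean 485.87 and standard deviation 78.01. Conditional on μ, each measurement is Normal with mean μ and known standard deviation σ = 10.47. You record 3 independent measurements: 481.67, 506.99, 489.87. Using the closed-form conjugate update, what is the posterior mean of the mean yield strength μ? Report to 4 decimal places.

492.8017

For Normal data with known variance σ², a Normal(μ₀, σ₀²) prior on μ is conjugate. Posterior precision = 1/σ₀² + n/σ²; posterior mean is the precision-weighted average of μ₀ and x̄.
Σxᵢ = 481.67 + 506.99 + 489.87 = 1478.53, so n·x̄ = 1478.53.
σ₀² = 78.01² = 6085.5601, σ² = 10.47² = 109.6209; σ² + n·σ₀² = 109.6209 + 3·6085.5601 = 18366.3012.
Posterior mean = (μ₀/σ₀² + n·x̄/σ²)/(1/σ₀² + n/σ²) = (σ²·μ₀ + σ₀²·n·x̄)/(σ² + n·σ₀²) = (109.6209·485.87 + 6085.5601·1478.53)/18366.3012 = 9050944.681336/18366.3012 = 492.8017.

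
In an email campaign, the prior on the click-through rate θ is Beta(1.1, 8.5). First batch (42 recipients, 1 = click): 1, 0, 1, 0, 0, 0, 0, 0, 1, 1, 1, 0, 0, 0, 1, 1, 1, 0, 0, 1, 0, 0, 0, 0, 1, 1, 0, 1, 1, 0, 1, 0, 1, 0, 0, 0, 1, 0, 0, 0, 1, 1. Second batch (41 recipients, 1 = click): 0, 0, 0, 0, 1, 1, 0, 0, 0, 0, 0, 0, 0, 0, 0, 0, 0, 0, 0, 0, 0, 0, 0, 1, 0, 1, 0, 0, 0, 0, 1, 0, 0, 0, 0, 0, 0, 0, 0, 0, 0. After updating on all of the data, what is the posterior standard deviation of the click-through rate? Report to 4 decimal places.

The Beta prior is conjugate to a Binomial/Bernoulli likelihood; the update adds successes to α and failures to β.
After batch 1: Beta(1.1+18, 8.5+24) = Beta(19.1, 32.5).
After batch 2: Beta(19.1+5, 32.5+36) = Beta(24.1, 68.5).
Var = αβ/((α+β)²(α+β+1)) = 24.1·68.5/(92.6²·93.6) = 0.00205688; SD = √0.00205688 = 0.0454.

0.0454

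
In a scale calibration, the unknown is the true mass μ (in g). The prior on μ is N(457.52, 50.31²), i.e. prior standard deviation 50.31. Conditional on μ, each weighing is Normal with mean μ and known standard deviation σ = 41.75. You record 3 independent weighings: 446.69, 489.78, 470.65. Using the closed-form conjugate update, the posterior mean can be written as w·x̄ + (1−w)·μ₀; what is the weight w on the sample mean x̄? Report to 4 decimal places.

For Normal data with known variance σ², a Normal(μ₀, σ₀²) prior on μ is conjugate. Posterior precision = 1/σ₀² + n/σ²; posterior mean is the precision-weighted average of μ₀ and x̄.
σ₀² = 50.31² = 2531.0961, σ² = 41.75² = 1743.0625. Prior precision 1/σ₀² = 1/2531.0961; data precision n/σ² = 3/1743.0625.
w = (n/σ²)/(1/σ₀² + n/σ²) = n·σ₀²/(σ² + n·σ₀²) = 3·2531.0961/(1743.0625 + 3·2531.0961) = 7593.2883/9336.3508 = 0.8133.

0.8133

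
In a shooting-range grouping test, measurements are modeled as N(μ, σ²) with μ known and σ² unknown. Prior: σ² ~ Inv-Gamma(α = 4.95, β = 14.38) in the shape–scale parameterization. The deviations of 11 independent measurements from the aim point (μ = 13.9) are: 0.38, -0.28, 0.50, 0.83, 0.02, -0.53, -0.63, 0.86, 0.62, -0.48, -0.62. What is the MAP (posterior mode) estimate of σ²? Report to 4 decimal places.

1.4122

With known mean μ and an Inverse-Gamma(α, β) prior on σ², the Normal likelihood is conjugate: posterior is Inv-Gamma(α + n/2, β + Σ(xᵢ−μ)²/2).
Σ(xᵢ−μ)² = (0.38)² + (-0.28)² + (0.50)² + (0.83)² + (0.02)² + (-0.53)² + (-0.63)² + (0.86)² + (0.62)² + (-0.48)² + (-0.62)² = 3.5787.
Posterior: Inv-Gamma(4.95 + 11/2, 14.38 + 3.5787/2) = Inv-Gamma(10.45, 16.16935).
Mode = β/(α+1) = 16.16935/11.45 = 1.4122.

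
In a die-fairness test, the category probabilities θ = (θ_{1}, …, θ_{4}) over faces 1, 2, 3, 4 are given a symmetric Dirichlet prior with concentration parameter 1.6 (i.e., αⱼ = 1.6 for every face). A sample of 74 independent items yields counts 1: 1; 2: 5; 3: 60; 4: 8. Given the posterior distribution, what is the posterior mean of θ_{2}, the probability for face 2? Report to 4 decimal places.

The Dirichlet prior is conjugate to the Multinomial likelihood: each posterior αⱼ = prior αⱼ + observed count nⱼ.
Posterior concentration: (2.6, 6.6, 61.6, 9.6), total = 80.4.
E[θ_{2}|data] = α_{2}/Σα = 6.6/80.4 = 0.0821.

0.0821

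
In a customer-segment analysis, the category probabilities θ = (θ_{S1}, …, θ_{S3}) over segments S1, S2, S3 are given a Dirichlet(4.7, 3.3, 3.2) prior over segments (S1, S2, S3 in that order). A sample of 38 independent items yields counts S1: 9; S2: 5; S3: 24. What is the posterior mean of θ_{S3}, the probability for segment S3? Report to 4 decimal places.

0.5528

The Dirichlet prior is conjugate to the Multinomial likelihood: each posterior αⱼ = prior αⱼ + observed count nⱼ.
Posterior concentration: (13.7, 8.3, 27.2), total = 49.2.
E[θ_{S3}|data] = α_{S3}/Σα = 27.2/49.2 = 0.5528.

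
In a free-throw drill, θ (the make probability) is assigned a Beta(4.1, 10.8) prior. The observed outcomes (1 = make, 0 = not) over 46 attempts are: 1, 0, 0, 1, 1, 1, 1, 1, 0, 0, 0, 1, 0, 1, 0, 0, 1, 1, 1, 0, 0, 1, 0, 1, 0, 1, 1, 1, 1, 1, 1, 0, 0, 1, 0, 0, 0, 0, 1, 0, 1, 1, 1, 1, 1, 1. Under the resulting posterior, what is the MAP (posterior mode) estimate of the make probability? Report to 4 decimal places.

The Beta prior is conjugate to a Binomial/Bernoulli likelihood; the update adds successes to α and failures to β.
Posterior: Beta(α+k, β+n−k) = Beta(4.1+27, 10.8+19) = Beta(31.1, 29.8).
Mode of Beta(a,b) for a,b>1 is (a−1)/(a+b−2) = 30.1/58.9 = 0.5110.

0.5110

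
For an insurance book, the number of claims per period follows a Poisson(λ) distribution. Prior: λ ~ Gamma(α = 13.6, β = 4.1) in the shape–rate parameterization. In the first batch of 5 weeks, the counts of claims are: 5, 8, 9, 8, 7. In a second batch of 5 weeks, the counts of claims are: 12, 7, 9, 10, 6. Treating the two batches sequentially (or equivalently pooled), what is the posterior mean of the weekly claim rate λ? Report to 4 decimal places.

6.7092

With a Gamma(shape α, rate β) prior, the Poisson likelihood is conjugate: the posterior is Gamma(α + ΣXᵢ, β + n).
Batch 1: sum of counts S = 37 over n = 5 weeks.
After batch 1: Gamma(α+S, β+n) = Gamma(13.6+37, 4.1+5) = Gamma(50.6, 9.1).
Batch 2: sum of counts S = 44 over n = 5 weeks.
After batch 2: Gamma(α+S, β+n) = Gamma(50.6+44, 9.1+5) = Gamma(94.6, 14.1).
Posterior mean = α/β = 94.6/14.1 = 6.7092.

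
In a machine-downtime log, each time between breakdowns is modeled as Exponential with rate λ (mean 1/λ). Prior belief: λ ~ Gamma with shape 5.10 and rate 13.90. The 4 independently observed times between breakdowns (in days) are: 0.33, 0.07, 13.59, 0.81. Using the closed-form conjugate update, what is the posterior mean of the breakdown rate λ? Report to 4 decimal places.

With a Gamma(shape α, rate β) prior on the exponential rate λ, the posterior after n observations with total T = Σxᵢ is Gamma(α+n, β+T).
Sum of observations T = 14.80 days; n = 4.
Posterior: Gamma(5.10+4, 13.90+14.80) = Gamma(9.10, 28.70).
Posterior mean of λ = α/β = 9.10/28.70 = 0.3171.

0.3171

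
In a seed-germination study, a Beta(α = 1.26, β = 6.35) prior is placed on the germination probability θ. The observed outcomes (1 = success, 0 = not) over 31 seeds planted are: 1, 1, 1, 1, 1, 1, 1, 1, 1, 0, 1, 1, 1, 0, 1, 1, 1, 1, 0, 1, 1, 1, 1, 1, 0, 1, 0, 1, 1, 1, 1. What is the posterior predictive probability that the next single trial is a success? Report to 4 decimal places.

The Beta prior is conjugate to a Binomial/Bernoulli likelihood; the update adds successes to α and failures to β.
Posterior: Beta(α+k, β+n−k) = Beta(1.26+26, 6.35+5) = Beta(27.26, 11.35).
For a single future Bernoulli trial, P(success | data) = α/(α+β) = 0.7060.

0.7060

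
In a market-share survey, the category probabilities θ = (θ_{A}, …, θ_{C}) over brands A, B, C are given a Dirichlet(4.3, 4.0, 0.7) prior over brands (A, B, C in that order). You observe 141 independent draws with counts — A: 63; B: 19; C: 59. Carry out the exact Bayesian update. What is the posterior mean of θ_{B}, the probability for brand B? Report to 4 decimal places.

0.1533

The Dirichlet prior is conjugate to the Multinomial likelihood: each posterior αⱼ = prior αⱼ + observed count nⱼ.
Posterior concentration: (67.3, 23.0, 59.7), total = 150.0.
E[θ_{B}|data] = α_{B}/Σα = 23.0/150.0 = 0.1533.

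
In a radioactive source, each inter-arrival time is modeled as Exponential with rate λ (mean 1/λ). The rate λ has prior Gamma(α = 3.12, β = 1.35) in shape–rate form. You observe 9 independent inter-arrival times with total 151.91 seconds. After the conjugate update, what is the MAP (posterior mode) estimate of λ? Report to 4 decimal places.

With a Gamma(shape α, rate β) prior on the exponential rate λ, the posterior after n observations with total T = Σxᵢ is Gamma(α+n, β+T).
Posterior: Gamma(3.12+9, 1.35+151.91) = Gamma(12.12, 153.26).
Mode = (α−1)/β = 0.0726.

0.0726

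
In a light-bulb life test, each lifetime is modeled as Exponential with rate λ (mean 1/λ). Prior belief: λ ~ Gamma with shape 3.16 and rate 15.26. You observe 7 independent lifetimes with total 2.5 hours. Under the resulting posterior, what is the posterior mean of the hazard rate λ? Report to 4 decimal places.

0.5721

With a Gamma(shape α, rate β) prior on the exponential rate λ, the posterior after n observations with total T = Σxᵢ is Gamma(α+n, β+T).
Posterior: Gamma(3.16+7, 15.26+2.5) = Gamma(10.16, 17.76).
Posterior mean of λ = α/β = 10.16/17.76 = 0.5721.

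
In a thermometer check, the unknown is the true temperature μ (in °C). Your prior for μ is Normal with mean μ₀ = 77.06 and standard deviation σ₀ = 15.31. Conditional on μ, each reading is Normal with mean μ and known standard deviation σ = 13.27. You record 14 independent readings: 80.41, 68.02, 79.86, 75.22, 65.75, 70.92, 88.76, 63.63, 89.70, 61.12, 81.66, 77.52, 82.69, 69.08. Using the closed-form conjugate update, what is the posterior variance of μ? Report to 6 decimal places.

11.937480

For Normal data with known variance σ², a Normal(μ₀, σ₀²) prior on μ is conjugate. Posterior precision = 1/σ₀² + n/σ²; posterior mean is the precision-weighted average of μ₀ and x̄.
σ₀² = 15.31² = 234.3961, σ² = 13.27² = 176.0929; σ² + n·σ₀² = 176.0929 + 14·234.3961 = 3457.6383.
Posterior precision = 1/σ₀² + n/σ² = 1/234.3961 + 14/176.0929 = (σ² + n·σ₀²)/(σ₀²σ²) = 3457.6383/(234.3961·176.0929); posterior variance σₙ² = σ₀²σ²/(σ² + n·σ₀²) = 234.3961·176.0929/3457.6383 = 11.937480.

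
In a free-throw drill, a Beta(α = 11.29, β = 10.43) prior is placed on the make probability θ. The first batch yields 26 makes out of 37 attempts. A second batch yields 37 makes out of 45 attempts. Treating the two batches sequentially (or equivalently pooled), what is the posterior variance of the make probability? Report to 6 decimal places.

0.001941

The Beta prior is conjugate to a Binomial/Bernoulli likelihood; the update adds successes to α and failures to β.
After batch 1: Beta(11.29+26, 10.43+11) = Beta(37.29, 21.43).
After batch 2: Beta(37.29+37, 21.43+8) = Beta(74.29, 29.43).
Var = αβ/((α+β)²(α+β+1)) = 74.29·29.43/(103.72²·104.72) = 0.001941.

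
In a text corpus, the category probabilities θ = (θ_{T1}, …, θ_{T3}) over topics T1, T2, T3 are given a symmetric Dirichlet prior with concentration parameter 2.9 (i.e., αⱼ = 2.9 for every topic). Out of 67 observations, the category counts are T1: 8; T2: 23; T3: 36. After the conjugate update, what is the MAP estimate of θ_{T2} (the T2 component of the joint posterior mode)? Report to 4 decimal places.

The Dirichlet prior is conjugate to the Multinomial likelihood: each posterior αⱼ = prior αⱼ + observed count nⱼ.
Posterior concentration: (10.9, 25.9, 38.9), total = 75.7.
Joint mode component: (α_{T2}−1)/(Σα−K) = 24.9/72.7 = 0.3425.

0.3425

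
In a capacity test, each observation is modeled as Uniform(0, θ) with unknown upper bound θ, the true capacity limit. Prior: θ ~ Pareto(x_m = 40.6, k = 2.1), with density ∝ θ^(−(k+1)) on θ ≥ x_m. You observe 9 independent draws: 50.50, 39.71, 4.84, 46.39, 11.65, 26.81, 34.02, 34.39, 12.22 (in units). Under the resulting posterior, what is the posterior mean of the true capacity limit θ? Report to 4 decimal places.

55.5000

A Pareto(scale x_m, shape k) prior on the upper bound θ of Uniform(0, θ) is conjugate: posterior is Pareto(max(x_m, max xᵢ), k + n).
Sample maximum = 50.50; prior scale x_m = 40.6 → posterior scale = max = 50.50.
Posterior shape = 2.1 + 9 = 11.1.
E[θ|data] = k·x_m/(k−1) = 11.1·50.50/10.1 = 55.5000.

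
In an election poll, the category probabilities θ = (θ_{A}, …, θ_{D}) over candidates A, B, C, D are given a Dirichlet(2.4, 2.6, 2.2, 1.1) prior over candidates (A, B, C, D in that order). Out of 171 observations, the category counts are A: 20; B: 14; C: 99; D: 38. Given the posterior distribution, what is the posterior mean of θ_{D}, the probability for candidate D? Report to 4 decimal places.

The Dirichlet prior is conjugate to the Multinomial likelihood: each posterior αⱼ = prior αⱼ + observed count nⱼ.
Posterior concentration: (22.4, 16.6, 101.2, 39.1), total = 179.3.
E[θ_{D}|data] = α_{D}/Σα = 39.1/179.3 = 0.2181.

0.2181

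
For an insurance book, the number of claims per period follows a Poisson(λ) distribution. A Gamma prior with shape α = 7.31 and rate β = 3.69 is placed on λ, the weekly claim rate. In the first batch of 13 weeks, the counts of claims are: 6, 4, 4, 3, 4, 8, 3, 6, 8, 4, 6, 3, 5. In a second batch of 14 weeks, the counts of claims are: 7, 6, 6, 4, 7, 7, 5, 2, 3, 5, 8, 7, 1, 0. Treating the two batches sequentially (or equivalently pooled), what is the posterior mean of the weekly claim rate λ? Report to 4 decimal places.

With a Gamma(shape α, rate β) prior, the Poisson likelihood is conjugate: the posterior is Gamma(α + ΣXᵢ, β + n).
Batch 1: sum of counts S = 64 over n = 13 weeks.
After batch 1: Gamma(α+S, β+n) = Gamma(7.31+64, 3.69+13) = Gamma(71.31, 16.69).
Batch 2: sum of counts S = 68 over n = 14 weeks.
After batch 2: Gamma(α+S, β+n) = Gamma(71.31+68, 16.69+14) = Gamma(139.31, 30.69).
Posterior mean = α/β = 139.31/30.69 = 4.5393.

4.5393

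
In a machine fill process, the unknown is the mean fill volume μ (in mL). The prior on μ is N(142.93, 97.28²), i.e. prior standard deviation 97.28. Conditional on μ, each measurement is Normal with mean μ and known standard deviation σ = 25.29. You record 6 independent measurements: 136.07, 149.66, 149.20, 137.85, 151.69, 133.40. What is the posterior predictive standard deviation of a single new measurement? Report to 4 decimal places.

For Normal data with known variance σ², a Normal(μ₀, σ₀²) prior on μ is conjugate. Posterior precision = 1/σ₀² + n/σ²; posterior mean is the precision-weighted average of μ₀ and x̄.
σ₀² = 97.28² = 9463.3984, σ² = 25.29² = 639.5841; σ² + n·σ₀² = 639.5841 + 6·9463.3984 = 57419.9745.
Posterior precision = 1/σ₀² + n/σ² = 1/9463.3984 + 6/639.5841 = (σ² + n·σ₀²)/(σ₀²σ²) = 57419.9745/(9463.3984·639.5841); posterior variance σₙ² = σ₀²σ²/(σ² + n·σ₀²) = 9463.3984·639.5841/57419.9745 = 105.409994.
Predictive variance for one new observation = σₙ² + σ² = 9463.3984·639.5841/57419.9745 + 639.5841 = σ²·(σ₀² + 57419.9745)/57419.9745 = 639.5841·66883.3729/57419.9745 = 744.994094; SD = √(639.5841·66883.3729/57419.9745) = 27.2946.

27.2946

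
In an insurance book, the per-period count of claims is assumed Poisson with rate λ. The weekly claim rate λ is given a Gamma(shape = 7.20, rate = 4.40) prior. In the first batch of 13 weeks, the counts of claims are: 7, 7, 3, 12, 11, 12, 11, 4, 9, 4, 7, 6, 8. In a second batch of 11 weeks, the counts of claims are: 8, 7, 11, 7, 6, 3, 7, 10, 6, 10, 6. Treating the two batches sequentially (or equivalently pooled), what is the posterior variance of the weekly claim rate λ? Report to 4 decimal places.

With a Gamma(shape α, rate β) prior, the Poisson likelihood is conjugate: the posterior is Gamma(α + ΣXᵢ, β + n).
Batch 1: sum of counts S = 101 over n = 13 weeks.
After batch 1: Gamma(α+S, β+n) = Gamma(7.20+101, 4.40+13) = Gamma(108.20, 17.40).
Batch 2: sum of counts S = 81 over n = 11 weeks.
After batch 2: Gamma(α+S, β+n) = Gamma(108.20+81, 17.40+11) = Gamma(189.20, 28.40).
Var = α/β² = 189.20/28.40² = 0.2346.

0.2346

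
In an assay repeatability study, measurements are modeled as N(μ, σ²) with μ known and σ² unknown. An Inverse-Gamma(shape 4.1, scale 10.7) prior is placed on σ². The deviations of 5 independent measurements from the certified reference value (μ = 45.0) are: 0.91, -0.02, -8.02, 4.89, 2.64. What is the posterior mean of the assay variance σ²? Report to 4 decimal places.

10.4849

With known mean μ and an Inverse-Gamma(α, β) prior on σ², the Normal likelihood is conjugate: posterior is Inv-Gamma(α + n/2, β + Σ(xᵢ−μ)²/2).
Σ(xᵢ−μ)² = (0.91)² + (-0.02)² + (-8.02)² + (4.89)² + (2.64)² = 96.0306.
Posterior: Inv-Gamma(4.1 + 5/2, 10.7 + 96.0306/2) = Inv-Gamma(6.60, 58.71530).
E[σ²|data] = β/(α−1) = 58.71530/5.60 = 10.4849.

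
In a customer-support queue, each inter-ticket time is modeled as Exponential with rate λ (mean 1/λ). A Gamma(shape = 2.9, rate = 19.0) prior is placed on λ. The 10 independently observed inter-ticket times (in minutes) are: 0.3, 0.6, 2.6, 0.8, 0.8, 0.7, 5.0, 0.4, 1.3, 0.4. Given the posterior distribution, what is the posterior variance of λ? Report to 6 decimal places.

With a Gamma(shape α, rate β) prior on the exponential rate λ, the posterior after n observations with total T = Σxᵢ is Gamma(α+n, β+T).
Sum of observations T = 12.9 minutes; n = 10.
Posterior: Gamma(2.9+10, 19.0+12.9) = Gamma(12.9, 31.9).
Var = α/β² = 0.012677.

0.012677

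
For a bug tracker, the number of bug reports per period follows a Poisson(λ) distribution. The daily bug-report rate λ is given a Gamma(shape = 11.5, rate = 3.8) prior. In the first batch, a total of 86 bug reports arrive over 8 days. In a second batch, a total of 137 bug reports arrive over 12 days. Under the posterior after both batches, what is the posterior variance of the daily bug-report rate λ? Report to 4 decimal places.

With a Gamma(shape α, rate β) prior, the Poisson likelihood is conjugate: the posterior is Gamma(α + ΣXᵢ, β + n).
After batch 1: Gamma(α+S, β+n) = Gamma(11.5+86, 3.8+8) = Gamma(97.5, 11.8).
After batch 2: Gamma(α+S, β+n) = Gamma(97.5+137, 11.8+12) = Gamma(234.5, 23.8).
Var = α/β² = 234.5/23.8² = 0.4140.

0.4140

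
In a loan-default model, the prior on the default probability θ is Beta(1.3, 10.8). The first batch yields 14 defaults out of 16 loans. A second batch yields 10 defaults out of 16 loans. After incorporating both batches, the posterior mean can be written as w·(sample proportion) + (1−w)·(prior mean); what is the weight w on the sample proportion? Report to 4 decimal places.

0.7256

The Beta prior is conjugate to a Binomial/Bernoulli likelihood; the update adds successes to α and failures to β.
Total number of loans: n = 16 + 16 = 32.
Posterior mean = (α₀+k)/(α₀+β₀+n) = [n/(α₀+β₀+n)]·(k/n) + [(α₀+β₀)/(α₀+β₀+n)]·α₀/(α₀+β₀), so only n and the prior enter the weight.
The weight on the data is w = n/(α₀+β₀+n) = 32/(1.3+10.8+32) = 32/44.1 = 0.7256.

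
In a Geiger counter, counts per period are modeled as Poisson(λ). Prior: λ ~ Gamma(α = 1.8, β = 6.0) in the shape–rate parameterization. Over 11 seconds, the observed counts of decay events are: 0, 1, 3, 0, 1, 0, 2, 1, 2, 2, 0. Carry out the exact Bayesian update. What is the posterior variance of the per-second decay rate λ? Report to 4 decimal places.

With a Gamma(shape α, rate β) prior, the Poisson likelihood is conjugate: the posterior is Gamma(α + ΣXᵢ, β + n).
Sum of counts S = 12 over n = 11 seconds.
Posterior: Gamma(α+S, β+n) = Gamma(1.8+12, 6.0+11) = Gamma(13.8, 17.0).
Var = α/β² = 13.8/17.0² = 0.0478.

0.0478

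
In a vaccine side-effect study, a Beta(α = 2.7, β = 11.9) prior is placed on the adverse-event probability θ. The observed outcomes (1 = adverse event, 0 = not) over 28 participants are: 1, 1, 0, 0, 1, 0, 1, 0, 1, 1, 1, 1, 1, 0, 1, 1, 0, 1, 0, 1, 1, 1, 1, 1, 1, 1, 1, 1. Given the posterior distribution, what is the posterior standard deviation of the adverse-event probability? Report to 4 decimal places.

The Beta prior is conjugate to a Binomial/Bernoulli likelihood; the update adds successes to α and failures to β.
Posterior: Beta(α+k, β+n−k) = Beta(2.7+21, 11.9+7) = Beta(23.7, 18.9).
Var = αβ/((α+β)²(α+β+1)) = 23.7·18.9/(42.6²·43.6) = 0.00566115; SD = √0.00566115 = 0.0752.

0.0752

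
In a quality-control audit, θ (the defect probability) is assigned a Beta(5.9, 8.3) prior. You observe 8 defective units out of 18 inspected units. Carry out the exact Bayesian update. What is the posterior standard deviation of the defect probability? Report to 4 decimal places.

0.0860

The Beta prior is conjugate to a Binomial/Bernoulli likelihood; the update adds successes to α and failures to β.
Posterior: Beta(α+k, β+n−k) = Beta(5.9+8, 8.3+10) = Beta(13.9, 18.3).
Var = αβ/((α+β)²(α+β+1)) = 13.9·18.3/(32.2²·33.2) = 0.00738952; SD = √0.00738952 = 0.0860.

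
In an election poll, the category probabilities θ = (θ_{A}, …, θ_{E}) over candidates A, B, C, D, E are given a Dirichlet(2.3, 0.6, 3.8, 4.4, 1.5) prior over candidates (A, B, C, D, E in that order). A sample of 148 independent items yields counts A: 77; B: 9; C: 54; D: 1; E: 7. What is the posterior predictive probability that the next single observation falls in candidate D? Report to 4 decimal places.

0.0336

The Dirichlet prior is conjugate to the Multinomial likelihood: each posterior αⱼ = prior αⱼ + observed count nⱼ.
Posterior concentration: (79.3, 9.6, 57.8, 5.4, 8.5), total = 160.6.
P(next = D | data) = α_{D}/Σα = 0.0336.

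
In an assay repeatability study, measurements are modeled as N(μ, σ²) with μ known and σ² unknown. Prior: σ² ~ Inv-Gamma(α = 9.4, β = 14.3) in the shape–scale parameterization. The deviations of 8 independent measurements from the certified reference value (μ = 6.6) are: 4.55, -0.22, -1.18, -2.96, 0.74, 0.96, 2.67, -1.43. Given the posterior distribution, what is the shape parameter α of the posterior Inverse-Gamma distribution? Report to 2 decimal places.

13.40

With known mean μ and an Inverse-Gamma(α, β) prior on σ², the Normal likelihood is conjugate: posterior is Inv-Gamma(α + n/2, β + Σ(xᵢ−μ)²/2).
Σ(xᵢ−μ)² = (4.55)² + (-0.22)² + (-1.18)² + (-2.96)² + (0.74)² + (0.96)² + (2.67)² + (-1.43)² = 41.5479.
Posterior: Inv-Gamma(9.4 + 8/2, 14.3 + 41.5479/2) = Inv-Gamma(13.40, 35.07395).
Posterior α = 13.40.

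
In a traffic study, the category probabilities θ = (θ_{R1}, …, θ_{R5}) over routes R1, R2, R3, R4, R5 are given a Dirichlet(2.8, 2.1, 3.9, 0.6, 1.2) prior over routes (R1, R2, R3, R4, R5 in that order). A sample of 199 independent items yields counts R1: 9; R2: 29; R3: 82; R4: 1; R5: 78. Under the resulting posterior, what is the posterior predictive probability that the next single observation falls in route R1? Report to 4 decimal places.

The Dirichlet prior is conjugate to the Multinomial likelihood: each posterior αⱼ = prior αⱼ + observed count nⱼ.
Posterior concentration: (11.8, 31.1, 85.9, 1.6, 79.2), total = 209.6.
P(next = R1 | data) = α_{R1}/Σα = 0.0563.

0.0563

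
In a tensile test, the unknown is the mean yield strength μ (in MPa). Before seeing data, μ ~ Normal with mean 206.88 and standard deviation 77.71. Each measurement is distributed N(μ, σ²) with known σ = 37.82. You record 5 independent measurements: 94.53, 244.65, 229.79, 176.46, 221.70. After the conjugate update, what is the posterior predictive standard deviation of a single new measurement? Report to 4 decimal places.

For Normal data with known variance σ², a Normal(μ₀, σ₀²) prior on μ is conjugate. Posterior precision = 1/σ₀² + n/σ²; posterior mean is the precision-weighted average of μ₀ and x̄.
σ₀² = 77.71² = 6038.8441, σ² = 37.82² = 1430.3524; σ² + n·σ₀² = 1430.3524 + 5·6038.8441 = 31624.5729.
Posterior precision = 1/σ₀² + n/σ² = 1/6038.8441 + 5/1430.3524 = (σ² + n·σ₀²)/(σ₀²σ²) = 31624.5729/(6038.8441·1430.3524); posterior variance σₙ² = σ₀²σ²/(σ² + n·σ₀²) = 6038.8441·1430.3524/31624.5729 = 273.131757.
Predictive variance for one new observation = σₙ² + σ² = 6038.8441·1430.3524/31624.5729 + 1430.3524 = σ²·(σ₀² + 31624.5729)/31624.5729 = 1430.3524·37663.417/31624.5729 = 1703.484157; SD = √(1430.3524·37663.417/31624.5729) = 41.2733.

41.2733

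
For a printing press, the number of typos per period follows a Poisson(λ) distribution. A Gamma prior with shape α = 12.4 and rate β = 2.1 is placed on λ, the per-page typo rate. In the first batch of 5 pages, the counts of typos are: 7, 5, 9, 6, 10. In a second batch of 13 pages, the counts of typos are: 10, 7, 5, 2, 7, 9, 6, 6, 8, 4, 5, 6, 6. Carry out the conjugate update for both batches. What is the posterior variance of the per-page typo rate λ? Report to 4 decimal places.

With a Gamma(shape α, rate β) prior, the Poisson likelihood is conjugate: the posterior is Gamma(α + ΣXᵢ, β + n).
Batch 1: sum of counts S = 37 over n = 5 pages.
After batch 1: Gamma(α+S, β+n) = Gamma(12.4+37, 2.1+5) = Gamma(49.4, 7.1).
Batch 2: sum of counts S = 81 over n = 13 pages.
After batch 2: Gamma(α+S, β+n) = Gamma(49.4+81, 7.1+13) = Gamma(130.4, 20.1).
Var = α/β² = 130.4/20.1² = 0.3228.

0.3228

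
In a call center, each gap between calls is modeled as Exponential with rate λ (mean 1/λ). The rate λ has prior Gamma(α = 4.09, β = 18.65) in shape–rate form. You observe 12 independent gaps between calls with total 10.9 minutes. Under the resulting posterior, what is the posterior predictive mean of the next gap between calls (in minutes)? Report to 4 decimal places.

With a Gamma(shape α, rate β) prior on the exponential rate λ, the posterior after n observations with total T = Σxᵢ is Gamma(α+n, β+T).
Posterior: Gamma(4.09+12, 18.65+10.9) = Gamma(16.09, 29.55).
The predictive distribution for the next observation is Lomax; its mean is β/(α−1) = 29.55/15.09 = 1.9583.

1.9583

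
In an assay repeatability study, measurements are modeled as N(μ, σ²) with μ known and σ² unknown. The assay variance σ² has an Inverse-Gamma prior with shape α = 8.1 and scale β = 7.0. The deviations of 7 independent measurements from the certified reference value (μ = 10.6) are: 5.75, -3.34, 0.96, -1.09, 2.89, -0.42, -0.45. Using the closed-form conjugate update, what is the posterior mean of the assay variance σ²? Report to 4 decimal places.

3.2575

With known mean μ and an Inverse-Gamma(α, β) prior on σ², the Normal likelihood is conjugate: posterior is Inv-Gamma(α + n/2, β + Σ(xᵢ−μ)²/2).
Σ(xᵢ−μ)² = (5.75)² + (-3.34)² + (0.96)² + (-1.09)² + (2.89)² + (-0.42)² + (-0.45)² = 55.0588.
Posterior: Inv-Gamma(8.1 + 7/2, 7.0 + 55.0588/2) = Inv-Gamma(11.60, 34.52940).
E[σ²|data] = β/(α−1) = 34.52940/10.60 = 3.2575.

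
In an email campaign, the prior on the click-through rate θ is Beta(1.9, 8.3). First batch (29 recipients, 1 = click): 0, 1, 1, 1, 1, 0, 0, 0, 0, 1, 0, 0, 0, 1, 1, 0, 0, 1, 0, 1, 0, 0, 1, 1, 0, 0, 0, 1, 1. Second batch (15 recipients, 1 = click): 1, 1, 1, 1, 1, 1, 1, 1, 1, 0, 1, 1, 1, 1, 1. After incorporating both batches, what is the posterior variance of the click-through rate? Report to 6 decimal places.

0.004509

The Beta prior is conjugate to a Binomial/Bernoulli likelihood; the update adds successes to α and failures to β.
After batch 1: Beta(1.9+13, 8.3+16) = Beta(14.9, 24.3).
After batch 2: Beta(14.9+14, 24.3+1) = Beta(28.9, 25.3).
Var = αβ/((α+β)²(α+β+1)) = 28.9·25.3/(54.2²·55.2) = 0.004509.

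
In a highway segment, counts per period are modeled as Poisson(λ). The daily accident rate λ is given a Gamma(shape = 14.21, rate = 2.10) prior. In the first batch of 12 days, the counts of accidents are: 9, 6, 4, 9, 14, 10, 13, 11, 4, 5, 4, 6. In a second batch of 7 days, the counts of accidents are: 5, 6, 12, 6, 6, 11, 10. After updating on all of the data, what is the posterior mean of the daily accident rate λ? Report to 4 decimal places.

7.8299

With a Gamma(shape α, rate β) prior, the Poisson likelihood is conjugate: the posterior is Gamma(α + ΣXᵢ, β + n).
Batch 1: sum of counts S = 95 over n = 12 days.
After batch 1: Gamma(α+S, β+n) = Gamma(14.21+95, 2.10+12) = Gamma(109.21, 14.10).
Batch 2: sum of counts S = 56 over n = 7 days.
After batch 2: Gamma(α+S, β+n) = Gamma(109.21+56, 14.10+7) = Gamma(165.21, 21.10).
Posterior mean = α/β = 165.21/21.10 = 7.8299.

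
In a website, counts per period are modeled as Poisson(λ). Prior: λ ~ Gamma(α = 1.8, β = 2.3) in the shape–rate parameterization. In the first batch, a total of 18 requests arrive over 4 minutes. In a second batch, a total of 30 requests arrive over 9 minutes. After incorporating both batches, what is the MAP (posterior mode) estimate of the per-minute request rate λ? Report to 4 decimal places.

3.1895

With a Gamma(shape α, rate β) prior, the Poisson likelihood is conjugate: the posterior is Gamma(α + ΣXᵢ, β + n).
After batch 1: Gamma(α+S, β+n) = Gamma(1.8+18, 2.3+4) = Gamma(19.8, 6.3).
After batch 2: Gamma(α+S, β+n) = Gamma(19.8+30, 6.3+9) = Gamma(49.8, 15.3).
Mode of Gamma(α,β) for α≥1 is (α−1)/β = 48.8/15.3 = 3.1895.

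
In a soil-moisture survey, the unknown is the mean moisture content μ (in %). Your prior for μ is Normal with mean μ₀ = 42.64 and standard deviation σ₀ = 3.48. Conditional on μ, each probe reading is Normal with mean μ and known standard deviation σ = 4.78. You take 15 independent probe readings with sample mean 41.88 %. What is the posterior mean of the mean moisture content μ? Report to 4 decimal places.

41.9649

For Normal data with known variance σ², a Normal(μ₀, σ₀²) prior on μ is conjugate. Posterior precision = 1/σ₀² + n/σ²; posterior mean is the precision-weighted average of μ₀ and x̄.
n·x̄ = 15·41.88 = 628.2.
σ₀² = 3.48² = 12.1104, σ² = 4.78² = 22.8484; σ² + n·σ₀² = 22.8484 + 15·12.1104 = 204.5044.
Posterior mean = (μ₀/σ₀² + n·x̄/σ²)/(1/σ₀² + n/σ²) = (σ²·μ₀ + σ₀²·n·x̄)/(σ² + n·σ₀²) = (22.8484·42.64 + 12.1104·628.2)/204.5044 = 8582.009056/204.5044 = 41.9649.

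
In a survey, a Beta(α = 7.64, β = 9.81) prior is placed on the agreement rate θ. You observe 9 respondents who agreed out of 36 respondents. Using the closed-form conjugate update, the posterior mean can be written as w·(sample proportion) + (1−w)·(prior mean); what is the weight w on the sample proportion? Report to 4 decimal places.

The Beta prior is conjugate to a Binomial/Bernoulli likelihood; the update adds successes to α and failures to β.
Posterior mean = (α₀+k)/(α₀+β₀+n) = [n/(α₀+β₀+n)]·(k/n) + [(α₀+β₀)/(α₀+β₀+n)]·α₀/(α₀+β₀), so only n and the prior enter the weight.
The weight on the data is w = n/(α₀+β₀+n) = 36/(7.64+9.81+36) = 36/53.45 = 0.6735.

0.6735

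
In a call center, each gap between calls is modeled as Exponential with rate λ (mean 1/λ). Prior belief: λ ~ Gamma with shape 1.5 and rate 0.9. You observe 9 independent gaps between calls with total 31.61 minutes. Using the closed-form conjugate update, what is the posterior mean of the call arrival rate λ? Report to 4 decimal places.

With a Gamma(shape α, rate β) prior on the exponential rate λ, the posterior after n observations with total T = Σxᵢ is Gamma(α+n, β+T).
Posterior: Gamma(1.5+9, 0.9+31.61) = Gamma(10.5, 32.51).
Posterior mean of λ = α/β = 10.5/32.51 = 0.3230.

0.3230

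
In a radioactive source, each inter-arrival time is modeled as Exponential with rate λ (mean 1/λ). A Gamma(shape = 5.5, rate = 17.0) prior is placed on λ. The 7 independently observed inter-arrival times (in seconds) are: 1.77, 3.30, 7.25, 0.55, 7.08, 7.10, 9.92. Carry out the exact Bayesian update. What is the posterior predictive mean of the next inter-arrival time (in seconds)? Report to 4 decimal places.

With a Gamma(shape α, rate β) prior on the exponential rate λ, the posterior after n observations with total T = Σxᵢ is Gamma(α+n, β+T).
Sum of observations T = 36.97 seconds; n = 7.
Posterior: Gamma(5.5+7, 17.0+36.97) = Gamma(12.5, 53.97).
The predictive distribution for the next observation is Lomax; its mean is β/(α−1) = 53.97/11.5 = 4.6930.

4.6930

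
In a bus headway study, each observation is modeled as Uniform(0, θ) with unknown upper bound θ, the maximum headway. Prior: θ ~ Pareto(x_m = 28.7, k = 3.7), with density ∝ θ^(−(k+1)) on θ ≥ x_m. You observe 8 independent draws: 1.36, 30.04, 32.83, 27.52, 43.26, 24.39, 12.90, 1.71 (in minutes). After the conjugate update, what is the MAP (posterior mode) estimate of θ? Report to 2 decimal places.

43.26

A Pareto(scale x_m, shape k) prior on the upper bound θ of Uniform(0, θ) is conjugate: posterior is Pareto(max(x_m, max xᵢ), k + n).
Sample maximum = 43.26; prior scale x_m = 28.7 → posterior scale = max = 43.26.
Posterior shape = 3.7 + 8 = 11.7.
The Pareto density is decreasing on [x_m, ∞), so the mode is x_m = 43.26.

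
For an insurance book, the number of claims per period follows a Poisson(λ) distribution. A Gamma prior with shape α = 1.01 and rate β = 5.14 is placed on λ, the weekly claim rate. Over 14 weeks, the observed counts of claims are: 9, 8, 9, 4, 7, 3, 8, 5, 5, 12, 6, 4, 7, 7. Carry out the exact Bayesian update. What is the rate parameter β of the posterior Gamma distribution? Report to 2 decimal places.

With a Gamma(shape α, rate β) prior, the Poisson likelihood is conjugate: the posterior is Gamma(α + ΣXᵢ, β + n).
Sum of counts S = 94 over n = 14 weeks.
Posterior: Gamma(α+S, β+n) = Gamma(1.01+94, 5.14+14) = Gamma(95.01, 19.14).
Posterior β = 19.14.

19.14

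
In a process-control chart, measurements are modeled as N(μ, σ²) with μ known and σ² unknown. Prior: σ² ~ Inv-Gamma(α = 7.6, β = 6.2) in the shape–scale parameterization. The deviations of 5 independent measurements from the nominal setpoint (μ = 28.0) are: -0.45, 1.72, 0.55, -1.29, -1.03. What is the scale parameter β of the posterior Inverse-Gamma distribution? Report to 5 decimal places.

9.29420

With known mean μ and an Inverse-Gamma(α, β) prior on σ², the Normal likelihood is conjugate: posterior is Inv-Gamma(α + n/2, β + Σ(xᵢ−μ)²/2).
Σ(xᵢ−μ)² = (-0.45)² + (1.72)² + (0.55)² + (-1.29)² + (-1.03)² = 6.1884.
Posterior: Inv-Gamma(7.6 + 5/2, 6.2 + 6.1884/2) = Inv-Gamma(10.10, 9.29420).
Posterior β = 9.29420.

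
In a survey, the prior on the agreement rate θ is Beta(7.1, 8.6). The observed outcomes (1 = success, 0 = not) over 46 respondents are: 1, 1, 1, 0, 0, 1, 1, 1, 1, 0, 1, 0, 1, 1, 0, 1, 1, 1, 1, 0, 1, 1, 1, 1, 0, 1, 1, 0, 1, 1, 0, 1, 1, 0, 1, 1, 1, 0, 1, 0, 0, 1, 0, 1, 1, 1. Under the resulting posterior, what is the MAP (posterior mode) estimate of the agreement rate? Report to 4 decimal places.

The Beta prior is conjugate to a Binomial/Bernoulli likelihood; the update adds successes to α and failures to β.
Posterior: Beta(α+k, β+n−k) = Beta(7.1+32, 8.6+14) = Beta(39.1, 22.6).
Mode of Beta(a,b) for a,b>1 is (a−1)/(a+b−2) = 38.1/59.7 = 0.6382.

0.6382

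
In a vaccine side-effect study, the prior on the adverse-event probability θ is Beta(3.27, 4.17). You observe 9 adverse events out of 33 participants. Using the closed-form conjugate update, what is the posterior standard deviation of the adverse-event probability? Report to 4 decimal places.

The Beta prior is conjugate to a Binomial/Bernoulli likelihood; the update adds successes to α and failures to β.
Posterior: Beta(α+k, β+n−k) = Beta(3.27+9, 4.17+24) = Beta(12.27, 28.17).
Var = αβ/((α+β)²(α+β+1)) = 12.27·28.17/(40.44²·41.44) = 0.00510023; SD = √0.00510023 = 0.0714.

0.0714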